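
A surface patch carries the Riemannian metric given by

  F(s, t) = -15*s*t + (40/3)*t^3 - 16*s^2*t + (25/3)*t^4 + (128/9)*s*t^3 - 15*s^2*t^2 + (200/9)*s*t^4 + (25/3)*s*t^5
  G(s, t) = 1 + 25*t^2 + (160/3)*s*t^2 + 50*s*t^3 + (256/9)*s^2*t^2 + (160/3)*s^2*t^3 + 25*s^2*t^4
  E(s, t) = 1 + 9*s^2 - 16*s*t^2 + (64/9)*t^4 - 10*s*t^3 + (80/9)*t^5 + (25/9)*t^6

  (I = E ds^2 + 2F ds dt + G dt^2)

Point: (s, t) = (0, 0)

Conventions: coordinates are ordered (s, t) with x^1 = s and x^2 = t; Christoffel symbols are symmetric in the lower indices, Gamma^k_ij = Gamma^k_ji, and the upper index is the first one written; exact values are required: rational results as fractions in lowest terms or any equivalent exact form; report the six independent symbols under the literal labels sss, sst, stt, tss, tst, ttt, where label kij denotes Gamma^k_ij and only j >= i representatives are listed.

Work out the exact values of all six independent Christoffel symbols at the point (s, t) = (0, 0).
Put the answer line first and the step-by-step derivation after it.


Answer: Gamma_sss = 0, Gamma_sst = 0, Gamma_stt = 0, Gamma_tss = 0, Gamma_tst = 0, Gamma_ttt = 0

E = 1, F = 0, G = 1 at the point
E_s = 0, E_t = 0, F_s = 0, F_t = 0, G_s = 0, G_t = 0
EG - F^2 = 1;  g^inv = (1) * [[1, 0], [0, 1]]
first-kind symbols [ij,l] = (1/2)(d_i g_jl + d_j g_il - d_l g_ij): [ss,s] = E_s/2 = 0, [ss,t] = F_s - E_t/2 = 0, [st,s] = E_t/2 = 0, [st,t] = G_s/2 = 0, [tt,s] = F_t - G_s/2 = 0, [tt,t] = G_t/2 = 0
Gamma^s_ij = (G*[ij,s] - F*[ij,t])/(EG - F^2), Gamma^t_ij = (E*[ij,t] - F*[ij,s])/(EG - F^2)


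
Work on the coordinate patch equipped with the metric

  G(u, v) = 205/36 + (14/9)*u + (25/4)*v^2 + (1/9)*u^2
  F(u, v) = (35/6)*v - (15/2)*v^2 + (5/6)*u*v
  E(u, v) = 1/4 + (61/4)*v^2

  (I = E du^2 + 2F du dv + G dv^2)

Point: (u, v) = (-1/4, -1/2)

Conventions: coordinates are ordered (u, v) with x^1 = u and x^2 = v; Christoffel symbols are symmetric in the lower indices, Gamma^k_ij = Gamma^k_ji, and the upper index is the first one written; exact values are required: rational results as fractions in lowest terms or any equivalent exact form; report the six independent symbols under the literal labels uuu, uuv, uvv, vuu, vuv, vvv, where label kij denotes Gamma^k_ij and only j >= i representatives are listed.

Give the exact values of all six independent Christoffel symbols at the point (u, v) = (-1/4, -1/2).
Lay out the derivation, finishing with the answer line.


E = 65/16, F = -75/16, G = 55/8 at the point
E_u = 0, E_v = -61/4, F_u = -5/12, F_v = 105/8, G_u = 3/2, G_v = -25/4
EG - F^2 = 1525/256;  g^inv = (256/1525) * [[55/8, 75/16], [75/16, 65/16]]
first-kind symbols [ij,l] = (1/2)(d_i g_jl + d_j g_il - d_l g_ij): [uu,u] = E_u/2 = 0, [uu,v] = F_u - E_v/2 = 173/24, [uv,u] = E_v/2 = -61/8, [uv,v] = G_u/2 = 3/4, [vv,u] = F_v - G_u/2 = 99/8, [vv,v] = G_v/2 = -25/8
Gamma^u_ij = (G*[ij,u] - F*[ij,v])/(EG - F^2), Gamma^v_ij = (E*[ij,v] - F*[ij,u])/(EG - F^2)

Answer: Gamma_uuu = 346/61, Gamma_uuv = -2504/305, Gamma_uvv = 3606/305, Gamma_vuu = 4498/915, Gamma_vuv = -1674/305, Gamma_vvv = 464/61


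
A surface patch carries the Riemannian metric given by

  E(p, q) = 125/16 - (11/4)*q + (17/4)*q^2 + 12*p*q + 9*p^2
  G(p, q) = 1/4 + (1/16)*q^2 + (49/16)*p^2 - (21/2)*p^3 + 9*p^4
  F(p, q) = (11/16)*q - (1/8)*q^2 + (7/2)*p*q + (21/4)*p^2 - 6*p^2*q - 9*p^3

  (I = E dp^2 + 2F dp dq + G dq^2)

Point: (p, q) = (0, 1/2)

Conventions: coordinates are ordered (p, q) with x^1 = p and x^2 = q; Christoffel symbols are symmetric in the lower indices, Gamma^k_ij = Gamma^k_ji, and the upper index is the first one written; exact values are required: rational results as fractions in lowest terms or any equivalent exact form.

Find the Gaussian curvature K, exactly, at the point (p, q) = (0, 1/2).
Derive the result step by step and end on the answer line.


E = 15/2, F = 5/16, G = 17/64, EG - F^2 = 485/256 at the point
E_p = 6, E_q = 3/2, F_p = 7/4, F_q = 9/16, G_p = 0, G_q = 1/16
E_qq = 17/2, F_pq = 7/2, G_pp = 49/8
Brioschi: K = (det M1 - det M2) / (EG - F^2)^2 with the standard first/second-derivative matrices M1, M2.
M1 = [[-E_qq/2 + F_pq - G_pp/2, E_p/2, F_p - E_q/2], [F_q - G_p/2, E, F], [G_q/2, F, G]] = [[-61/16, 3, 1], [9/16, 15/2, 5/16], [1/32, 5/16, 17/64]]; det M1 = -31541/4096
M2 = [[0, E_q/2, G_p/2], [E_q/2, E, F], [G_p/2, F, G]] = [[0, 3/4, 0], [3/4, 15/2, 5/16], [0, 5/16, 17/64]]; det M2 = -153/1024
det M1 - det M2 = -30929/4096; K = -30929/4096 / (485/256)^2 = -494864/235225

Answer: K = -494864/235225


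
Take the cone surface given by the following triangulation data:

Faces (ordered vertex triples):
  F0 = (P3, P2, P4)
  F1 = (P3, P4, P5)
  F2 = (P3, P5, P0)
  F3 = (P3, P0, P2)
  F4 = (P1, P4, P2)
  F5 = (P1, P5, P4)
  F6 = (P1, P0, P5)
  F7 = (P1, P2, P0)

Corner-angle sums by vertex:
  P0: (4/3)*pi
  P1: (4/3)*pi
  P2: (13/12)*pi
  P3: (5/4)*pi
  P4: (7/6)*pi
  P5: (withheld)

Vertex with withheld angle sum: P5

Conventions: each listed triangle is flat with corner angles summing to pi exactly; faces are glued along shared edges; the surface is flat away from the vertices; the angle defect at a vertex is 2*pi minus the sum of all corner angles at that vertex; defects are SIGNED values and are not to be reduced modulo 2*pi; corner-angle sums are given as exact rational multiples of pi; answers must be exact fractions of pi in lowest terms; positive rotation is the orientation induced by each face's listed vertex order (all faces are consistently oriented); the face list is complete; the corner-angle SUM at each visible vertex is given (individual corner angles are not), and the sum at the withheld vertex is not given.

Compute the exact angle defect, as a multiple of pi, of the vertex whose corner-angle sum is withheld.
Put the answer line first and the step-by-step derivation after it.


Answer: defect(P5) = pi/6

V = 6, E = 12, F = 8; chi = V - E + F = 2
Gauss-Bonnet: total defect = 2*pi*chi = 4*pi; visible defects sum to (23/6)*pi


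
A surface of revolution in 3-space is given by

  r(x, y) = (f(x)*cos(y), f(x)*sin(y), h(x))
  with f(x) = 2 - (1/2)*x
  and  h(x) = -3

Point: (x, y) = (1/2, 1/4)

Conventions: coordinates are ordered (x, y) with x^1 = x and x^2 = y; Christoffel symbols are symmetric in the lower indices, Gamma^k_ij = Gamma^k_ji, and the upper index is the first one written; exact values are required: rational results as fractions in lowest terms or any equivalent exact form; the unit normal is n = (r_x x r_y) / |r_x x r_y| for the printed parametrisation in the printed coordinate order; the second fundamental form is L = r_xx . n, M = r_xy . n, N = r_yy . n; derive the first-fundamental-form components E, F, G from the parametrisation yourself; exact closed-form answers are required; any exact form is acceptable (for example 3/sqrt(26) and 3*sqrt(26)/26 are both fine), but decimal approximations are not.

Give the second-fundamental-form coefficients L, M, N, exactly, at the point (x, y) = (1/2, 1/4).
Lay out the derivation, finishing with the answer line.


f = 7/4, f' = -1/2, f'' = 0, h' = 0, h'' = 0
E = 1/4, F = 0, G = 49/16; answer radicand W^2 = 1/4
unnormalised second-form numerators: l = 0, m = 0, n = 0; L = l/sqrt(1/4), and similarly M = m/sqrt(W^2), N = n/sqrt(W^2)

Answer: L = 0, M = 0, N = 0


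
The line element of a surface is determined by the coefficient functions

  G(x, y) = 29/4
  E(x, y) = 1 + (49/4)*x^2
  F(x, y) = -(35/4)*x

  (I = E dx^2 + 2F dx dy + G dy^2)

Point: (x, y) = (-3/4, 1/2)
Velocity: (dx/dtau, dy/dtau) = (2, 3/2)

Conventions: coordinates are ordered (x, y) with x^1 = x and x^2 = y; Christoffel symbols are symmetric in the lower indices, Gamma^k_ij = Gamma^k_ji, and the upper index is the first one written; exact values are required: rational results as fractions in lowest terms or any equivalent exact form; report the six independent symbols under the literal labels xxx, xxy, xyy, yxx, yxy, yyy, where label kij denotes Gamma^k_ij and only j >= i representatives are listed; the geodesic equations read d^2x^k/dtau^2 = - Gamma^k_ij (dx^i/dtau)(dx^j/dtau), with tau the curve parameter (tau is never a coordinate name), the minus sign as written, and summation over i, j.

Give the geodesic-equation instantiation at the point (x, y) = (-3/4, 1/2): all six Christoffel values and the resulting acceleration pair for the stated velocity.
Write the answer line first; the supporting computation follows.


Answer: Gamma_xxx = -588/905, Gamma_xxy = 0, Gamma_xyy = 0, Gamma_yxx = -112/181, Gamma_yxy = 0, Gamma_yyy = 0; accelerations (d^2x/dtau^2, d^2y/dtau^2) = (2352/905, 448/181)

E = 505/64, F = 105/16, G = 29/4 at the point
E_x = -147/8, E_y = 0, F_x = -35/4, F_y = 0, G_x = 0, G_y = 0
EG - F^2 = 905/64;  g^inv = (64/905) * [[29/4, -105/16], [-105/16, 505/64]]
first-kind symbols [ij,l] = (1/2)(d_i g_jl + d_j g_il - d_l g_ij): [xx,x] = E_x/2 = -147/16, [xx,y] = F_x - E_y/2 = -35/4, [xy,x] = E_y/2 = 0, [xy,y] = G_x/2 = 0, [yy,x] = F_y - G_x/2 = 0, [yy,y] = G_y/2 = 0
Gamma^x_ij = (G*[ij,x] - F*[ij,y])/(EG - F^2), Gamma^y_ij = (E*[ij,y] - F*[ij,x])/(EG - F^2)
Gamma_xxx = -588/905, Gamma_xxy = 0, Gamma_xyy = 0, Gamma_yxx = -112/181, Gamma_yxy = 0, Gamma_yyy = 0
d^2x/dtau^2 = -(Gamma_xxx*(2)^2 + 2*Gamma_xxy*(2)*(3/2) + Gamma_xyy*(3/2)^2) = 2352/905
d^2y/dtau^2 = -(Gamma_yxx*(2)^2 + 2*Gamma_yxy*(2)*(3/2) + Gamma_yyy*(3/2)^2) = 448/181


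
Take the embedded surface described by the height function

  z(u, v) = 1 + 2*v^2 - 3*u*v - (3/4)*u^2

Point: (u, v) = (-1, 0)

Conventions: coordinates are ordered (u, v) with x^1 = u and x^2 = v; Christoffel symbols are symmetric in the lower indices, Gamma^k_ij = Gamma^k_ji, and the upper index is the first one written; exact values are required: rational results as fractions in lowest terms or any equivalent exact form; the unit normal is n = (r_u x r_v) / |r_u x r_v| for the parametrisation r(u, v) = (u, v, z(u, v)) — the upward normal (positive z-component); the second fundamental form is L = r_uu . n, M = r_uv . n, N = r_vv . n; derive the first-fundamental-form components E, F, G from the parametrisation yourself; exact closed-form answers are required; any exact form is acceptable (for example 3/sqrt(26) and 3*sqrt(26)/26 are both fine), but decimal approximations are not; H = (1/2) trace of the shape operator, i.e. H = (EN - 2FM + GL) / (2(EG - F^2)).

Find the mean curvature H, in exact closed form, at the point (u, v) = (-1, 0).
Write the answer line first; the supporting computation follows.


Answer: H = 100/343

z_u = 3/2, z_v = 3, z_uu = -3/2, z_uv = -3, z_vv = 4
E = 13/4, F = 9/2, G = 10; answer radicand W^2 = 49/4
unnormalised second-form numerators: l = -3/2, m = -3, n = 4; L = l/sqrt(49/4), and similarly M = m/sqrt(W^2), N = n/sqrt(W^2)
H = (E*n - 2*F*m + G*l) / (2*(EG - F^2)*sqrt(W^2)); E*n - 2*F*m + G*l = 25, EG - F^2 = 49/4, so H = (50/49)/sqrt(49/4)


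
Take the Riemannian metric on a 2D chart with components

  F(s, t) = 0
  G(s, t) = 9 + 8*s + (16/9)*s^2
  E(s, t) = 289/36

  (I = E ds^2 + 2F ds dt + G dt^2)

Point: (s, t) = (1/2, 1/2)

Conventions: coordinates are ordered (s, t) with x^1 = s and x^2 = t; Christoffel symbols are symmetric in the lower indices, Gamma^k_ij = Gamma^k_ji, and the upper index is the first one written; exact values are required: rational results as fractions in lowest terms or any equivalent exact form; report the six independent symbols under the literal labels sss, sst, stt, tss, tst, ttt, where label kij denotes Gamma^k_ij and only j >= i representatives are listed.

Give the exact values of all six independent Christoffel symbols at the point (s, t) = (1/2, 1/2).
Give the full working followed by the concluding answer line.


E = 289/36, F = 0, G = 121/9 at the point
E_s = 0, E_t = 0, F_s = 0, F_t = 0, G_s = 88/9, G_t = 0
EG - F^2 = 34969/324;  g^inv = (324/34969) * [[121/9, 0], [0, 289/36]]
first-kind symbols [ij,l] = (1/2)(d_i g_jl + d_j g_il - d_l g_ij): [ss,s] = E_s/2 = 0, [ss,t] = F_s - E_t/2 = 0, [st,s] = E_t/2 = 0, [st,t] = G_s/2 = 44/9, [tt,s] = F_t - G_s/2 = -44/9, [tt,t] = G_t/2 = 0
Gamma^s_ij = (G*[ij,s] - F*[ij,t])/(EG - F^2), Gamma^t_ij = (E*[ij,t] - F*[ij,s])/(EG - F^2)

Answer: Gamma_sss = 0, Gamma_sst = 0, Gamma_stt = -176/289, Gamma_tss = 0, Gamma_tst = 4/11, Gamma_ttt = 0


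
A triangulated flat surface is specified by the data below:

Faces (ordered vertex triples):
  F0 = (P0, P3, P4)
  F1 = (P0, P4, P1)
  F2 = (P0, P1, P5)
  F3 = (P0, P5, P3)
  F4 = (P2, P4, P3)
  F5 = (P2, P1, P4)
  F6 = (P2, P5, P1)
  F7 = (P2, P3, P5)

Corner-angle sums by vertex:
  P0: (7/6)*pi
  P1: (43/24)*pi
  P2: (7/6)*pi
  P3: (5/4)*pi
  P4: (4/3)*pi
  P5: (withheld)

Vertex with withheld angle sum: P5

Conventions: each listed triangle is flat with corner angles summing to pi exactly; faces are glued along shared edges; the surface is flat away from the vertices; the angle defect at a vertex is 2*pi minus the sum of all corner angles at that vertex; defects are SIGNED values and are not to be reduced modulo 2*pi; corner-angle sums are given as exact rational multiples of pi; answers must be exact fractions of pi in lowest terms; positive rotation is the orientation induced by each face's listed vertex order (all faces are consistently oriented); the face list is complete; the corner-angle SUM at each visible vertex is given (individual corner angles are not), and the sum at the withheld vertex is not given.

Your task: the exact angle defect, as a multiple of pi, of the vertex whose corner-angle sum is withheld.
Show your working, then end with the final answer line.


V = 6, E = 12, F = 8; chi = V - E + F = 2
Gauss-Bonnet: total defect = 2*pi*chi = 4*pi; visible defects sum to (79/24)*pi

Answer: defect(P5) = (17/24)*pi


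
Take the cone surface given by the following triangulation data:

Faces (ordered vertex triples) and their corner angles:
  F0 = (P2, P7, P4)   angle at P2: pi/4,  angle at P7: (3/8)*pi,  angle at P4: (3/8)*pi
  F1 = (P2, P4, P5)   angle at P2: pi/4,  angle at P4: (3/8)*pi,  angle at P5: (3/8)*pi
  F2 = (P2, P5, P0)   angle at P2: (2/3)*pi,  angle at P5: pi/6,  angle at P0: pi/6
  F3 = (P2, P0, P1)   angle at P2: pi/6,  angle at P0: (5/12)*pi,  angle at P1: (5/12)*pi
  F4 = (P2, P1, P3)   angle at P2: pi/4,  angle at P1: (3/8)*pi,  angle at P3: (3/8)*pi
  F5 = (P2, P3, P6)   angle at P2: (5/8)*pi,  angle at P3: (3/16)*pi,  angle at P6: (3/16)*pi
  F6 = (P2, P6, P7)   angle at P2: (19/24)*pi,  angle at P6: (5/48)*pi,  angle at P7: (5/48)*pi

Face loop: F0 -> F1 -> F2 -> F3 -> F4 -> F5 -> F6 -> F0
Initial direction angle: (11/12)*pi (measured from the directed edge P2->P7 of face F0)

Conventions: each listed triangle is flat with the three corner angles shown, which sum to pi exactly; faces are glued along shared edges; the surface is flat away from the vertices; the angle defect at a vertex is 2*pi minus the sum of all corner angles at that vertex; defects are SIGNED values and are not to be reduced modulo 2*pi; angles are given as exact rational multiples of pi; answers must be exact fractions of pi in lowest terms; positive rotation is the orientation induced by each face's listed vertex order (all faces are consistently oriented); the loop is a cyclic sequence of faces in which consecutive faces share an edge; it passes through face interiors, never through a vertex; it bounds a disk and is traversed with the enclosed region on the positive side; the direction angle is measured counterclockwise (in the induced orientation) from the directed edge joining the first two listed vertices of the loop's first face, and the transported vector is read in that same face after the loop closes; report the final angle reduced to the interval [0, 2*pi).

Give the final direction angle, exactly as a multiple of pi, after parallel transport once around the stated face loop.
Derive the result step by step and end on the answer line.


enclosed vertex P2: corner angles sum to 3*pi, defect = 2*pi - 3*pi = -pi
by Gauss-Bonnet the loop rotates the vector by the enclosed defect sum (positive orientation, mod 2*pi)
final angle = (11/12)*pi - pi = (23/12)*pi (mod 2*pi)

Answer: final direction angle = (23/12)*pi


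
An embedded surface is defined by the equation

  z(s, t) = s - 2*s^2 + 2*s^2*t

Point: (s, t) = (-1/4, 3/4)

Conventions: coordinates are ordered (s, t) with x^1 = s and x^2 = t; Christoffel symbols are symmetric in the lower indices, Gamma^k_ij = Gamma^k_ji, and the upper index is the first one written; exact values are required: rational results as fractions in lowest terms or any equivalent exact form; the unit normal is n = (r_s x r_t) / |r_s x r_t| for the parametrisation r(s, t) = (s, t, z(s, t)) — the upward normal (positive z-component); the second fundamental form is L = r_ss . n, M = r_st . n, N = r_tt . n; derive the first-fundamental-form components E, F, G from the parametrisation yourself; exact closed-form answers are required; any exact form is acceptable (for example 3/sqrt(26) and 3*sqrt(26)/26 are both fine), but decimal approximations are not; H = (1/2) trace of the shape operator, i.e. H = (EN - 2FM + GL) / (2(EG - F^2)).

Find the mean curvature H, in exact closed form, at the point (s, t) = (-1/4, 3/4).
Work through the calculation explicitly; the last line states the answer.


z_s = 5/4, z_t = 1/8, z_ss = -1, z_st = -1, z_tt = 0
E = 41/16, F = 5/32, G = 65/64; answer radicand W^2 = 165/64
unnormalised second-form numerators: l = -1, m = -1, n = 0; L = l/sqrt(165/64), and similarly M = m/sqrt(W^2), N = n/sqrt(W^2)
H = (E*n - 2*F*m + G*l) / (2*(EG - F^2)*sqrt(W^2)); E*n - 2*F*m + G*l = -45/64, EG - F^2 = 165/64, so H = (-3/22)/sqrt(165/64)

Answer: H = -4*sqrt(165)/605


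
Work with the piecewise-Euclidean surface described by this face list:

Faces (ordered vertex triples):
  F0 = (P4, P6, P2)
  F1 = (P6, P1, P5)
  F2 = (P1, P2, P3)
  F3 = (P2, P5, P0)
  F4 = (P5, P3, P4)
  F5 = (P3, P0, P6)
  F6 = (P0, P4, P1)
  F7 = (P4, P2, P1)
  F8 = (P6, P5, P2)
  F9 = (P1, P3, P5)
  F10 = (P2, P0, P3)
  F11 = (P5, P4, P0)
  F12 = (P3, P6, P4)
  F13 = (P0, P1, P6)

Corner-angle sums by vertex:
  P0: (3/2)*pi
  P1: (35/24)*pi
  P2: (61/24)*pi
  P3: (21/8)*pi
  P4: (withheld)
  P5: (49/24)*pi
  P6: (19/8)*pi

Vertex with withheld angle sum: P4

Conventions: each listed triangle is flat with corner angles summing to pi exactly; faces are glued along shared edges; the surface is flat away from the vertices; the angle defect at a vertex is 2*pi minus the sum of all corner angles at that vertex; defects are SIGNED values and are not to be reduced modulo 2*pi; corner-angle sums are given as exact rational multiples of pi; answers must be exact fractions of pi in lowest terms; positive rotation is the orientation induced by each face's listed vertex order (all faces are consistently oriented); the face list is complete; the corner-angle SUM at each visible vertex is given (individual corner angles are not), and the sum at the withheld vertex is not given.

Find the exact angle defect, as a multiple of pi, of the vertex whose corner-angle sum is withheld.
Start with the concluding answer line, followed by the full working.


Answer: defect(P4) = (13/24)*pi

V = 7, E = 21, F = 14; chi = V - E + F = 0
Gauss-Bonnet: total defect = 2*pi*chi = 0; visible defects sum to (-13/24)*pi


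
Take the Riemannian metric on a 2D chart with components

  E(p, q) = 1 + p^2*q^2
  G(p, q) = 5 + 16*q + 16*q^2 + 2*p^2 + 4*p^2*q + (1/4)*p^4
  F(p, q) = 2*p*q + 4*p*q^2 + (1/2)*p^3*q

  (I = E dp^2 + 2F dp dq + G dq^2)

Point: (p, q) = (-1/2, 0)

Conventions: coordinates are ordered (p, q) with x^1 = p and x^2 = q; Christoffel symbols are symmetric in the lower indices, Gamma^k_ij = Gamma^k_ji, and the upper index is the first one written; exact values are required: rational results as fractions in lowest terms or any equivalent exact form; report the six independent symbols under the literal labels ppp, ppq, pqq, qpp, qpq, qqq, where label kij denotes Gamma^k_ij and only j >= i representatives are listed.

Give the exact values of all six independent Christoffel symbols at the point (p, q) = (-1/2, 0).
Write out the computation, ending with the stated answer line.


E = 1, F = 0, G = 353/64 at the point
E_p = 0, E_q = 0, F_p = 0, F_q = -17/16, G_p = -17/8, G_q = 17
EG - F^2 = 353/64;  g^inv = (64/353) * [[353/64, 0], [0, 1]]
first-kind symbols [ij,l] = (1/2)(d_i g_jl + d_j g_il - d_l g_ij): [pp,p] = E_p/2 = 0, [pp,q] = F_p - E_q/2 = 0, [pq,p] = E_q/2 = 0, [pq,q] = G_p/2 = -17/16, [qq,p] = F_q - G_p/2 = 0, [qq,q] = G_q/2 = 17/2
Gamma^p_ij = (G*[ij,p] - F*[ij,q])/(EG - F^2), Gamma^q_ij = (E*[ij,q] - F*[ij,p])/(EG - F^2)

Answer: Gamma_ppp = 0, Gamma_ppq = 0, Gamma_pqq = 0, Gamma_qpp = 0, Gamma_qpq = -68/353, Gamma_qqq = 544/353


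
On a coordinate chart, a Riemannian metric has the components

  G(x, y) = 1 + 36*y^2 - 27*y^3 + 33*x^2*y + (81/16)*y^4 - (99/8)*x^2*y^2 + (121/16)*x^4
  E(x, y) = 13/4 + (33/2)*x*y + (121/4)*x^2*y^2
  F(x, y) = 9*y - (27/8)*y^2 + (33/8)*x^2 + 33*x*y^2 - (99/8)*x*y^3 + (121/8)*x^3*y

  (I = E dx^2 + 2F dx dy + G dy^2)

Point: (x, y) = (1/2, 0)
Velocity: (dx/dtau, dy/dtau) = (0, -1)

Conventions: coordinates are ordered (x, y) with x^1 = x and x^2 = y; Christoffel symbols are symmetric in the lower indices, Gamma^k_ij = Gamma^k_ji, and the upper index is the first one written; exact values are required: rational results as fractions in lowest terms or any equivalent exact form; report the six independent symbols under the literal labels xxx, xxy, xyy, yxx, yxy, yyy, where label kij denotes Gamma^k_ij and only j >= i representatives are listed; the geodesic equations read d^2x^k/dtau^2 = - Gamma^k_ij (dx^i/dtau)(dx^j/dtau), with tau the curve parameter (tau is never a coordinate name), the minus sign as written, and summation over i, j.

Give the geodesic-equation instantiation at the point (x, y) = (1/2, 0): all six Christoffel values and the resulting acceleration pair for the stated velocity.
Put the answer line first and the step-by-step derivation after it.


Answer: Gamma_xxx = 0, Gamma_xxy = 1056/953, Gamma_xyy = 2304/953, Gamma_yxx = 0, Gamma_yxy = 484/953, Gamma_yyy = 1056/953; accelerations (d^2x/dtau^2, d^2y/dtau^2) = (-2304/953, -1056/953)

E = 13/4, F = 33/32, G = 377/256 at the point
E_x = 0, E_y = 33/4, F_x = 33/8, F_y = 697/64, G_x = 121/32, G_y = 33/4
EG - F^2 = 953/256;  g^inv = (256/953) * [[377/256, -33/32], [-33/32, 13/4]]
first-kind symbols [ij,l] = (1/2)(d_i g_jl + d_j g_il - d_l g_ij): [xx,x] = E_x/2 = 0, [xx,y] = F_x - E_y/2 = 0, [xy,x] = E_y/2 = 33/8, [xy,y] = G_x/2 = 121/64, [yy,x] = F_y - G_x/2 = 9, [yy,y] = G_y/2 = 33/8
Gamma^x_ij = (G*[ij,x] - F*[ij,y])/(EG - F^2), Gamma^y_ij = (E*[ij,y] - F*[ij,x])/(EG - F^2)
Gamma_xxx = 0, Gamma_xxy = 1056/953, Gamma_xyy = 2304/953, Gamma_yxx = 0, Gamma_yxy = 484/953, Gamma_yyy = 1056/953
d^2x/dtau^2 = -(Gamma_xxx*(0)^2 + 2*Gamma_xxy*(0)*(-1) + Gamma_xyy*(-1)^2) = -2304/953
d^2y/dtau^2 = -(Gamma_yxx*(0)^2 + 2*Gamma_yxy*(0)*(-1) + Gamma_yyy*(-1)^2) = -1056/953


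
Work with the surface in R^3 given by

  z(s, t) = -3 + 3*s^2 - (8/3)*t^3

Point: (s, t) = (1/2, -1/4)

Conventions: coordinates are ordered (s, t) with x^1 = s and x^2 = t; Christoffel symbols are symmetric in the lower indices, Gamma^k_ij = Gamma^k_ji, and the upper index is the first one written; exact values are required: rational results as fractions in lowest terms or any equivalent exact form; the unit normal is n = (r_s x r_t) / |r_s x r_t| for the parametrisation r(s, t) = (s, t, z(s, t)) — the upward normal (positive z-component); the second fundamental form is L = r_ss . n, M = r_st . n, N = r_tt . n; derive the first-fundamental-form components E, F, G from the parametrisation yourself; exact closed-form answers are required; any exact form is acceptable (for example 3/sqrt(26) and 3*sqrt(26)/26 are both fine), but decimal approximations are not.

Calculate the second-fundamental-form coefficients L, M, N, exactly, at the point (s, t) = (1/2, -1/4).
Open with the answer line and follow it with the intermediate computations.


Answer: L = 12*sqrt(41)/41, M = 0, N = 8*sqrt(41)/41

z_s = 3, z_t = -1/2, z_ss = 6, z_st = 0, z_tt = 4
E = 10, F = -3/2, G = 5/4; answer radicand W^2 = 41/4
unnormalised second-form numerators: l = 6, m = 0, n = 4; L = l/sqrt(41/4), and similarly M = m/sqrt(W^2), N = n/sqrt(W^2)


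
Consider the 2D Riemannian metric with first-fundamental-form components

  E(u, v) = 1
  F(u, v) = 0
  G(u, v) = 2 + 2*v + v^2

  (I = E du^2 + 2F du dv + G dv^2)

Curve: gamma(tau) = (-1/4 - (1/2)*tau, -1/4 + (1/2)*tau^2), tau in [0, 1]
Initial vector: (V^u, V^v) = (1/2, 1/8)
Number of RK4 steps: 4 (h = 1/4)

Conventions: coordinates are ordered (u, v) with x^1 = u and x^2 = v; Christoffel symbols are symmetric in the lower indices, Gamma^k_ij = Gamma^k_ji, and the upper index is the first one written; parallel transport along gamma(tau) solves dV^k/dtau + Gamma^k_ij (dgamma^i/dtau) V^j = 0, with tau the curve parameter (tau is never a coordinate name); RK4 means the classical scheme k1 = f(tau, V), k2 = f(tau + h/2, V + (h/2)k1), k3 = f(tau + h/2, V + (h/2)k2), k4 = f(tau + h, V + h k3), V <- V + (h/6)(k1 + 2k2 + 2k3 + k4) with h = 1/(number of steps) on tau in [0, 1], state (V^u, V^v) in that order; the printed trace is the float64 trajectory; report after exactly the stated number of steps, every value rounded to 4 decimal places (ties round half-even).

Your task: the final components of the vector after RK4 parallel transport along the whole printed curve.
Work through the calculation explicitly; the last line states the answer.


gamma'(tau) = (-1/2, tau); f(tau, V)^k = -Gamma^k_ij(gamma(tau)) gamma'^i(tau) V^j; h = 1/4; intermediate values shown to 6 dp
curve data and Christoffel symbols at the stage parameters:
  tau = 0.000000: gamma = (-0.250000, -0.250000), gamma' = (-0.500000, 0.000000); Gamma_uuu = 0.000000, Gamma_uuv = 0.000000, Gamma_uvv = 0.000000, Gamma_vuu = 0.000000, Gamma_vuv = 0.000000, Gamma_vvv = 0.480000
  tau = 0.125000: gamma = (-0.312500, -0.242188), gamma' = (-0.500000, 0.125000); Gamma_uuu = 0.000000, Gamma_uuv = 0.000000, Gamma_uvv = 0.000000, Gamma_vuu = 0.000000, Gamma_vuv = 0.000000, Gamma_vvv = 0.481371
  tau = 0.250000: gamma = (-0.375000, -0.218750), gamma' = (-0.500000, 0.250000); Gamma_uuu = 0.000000, Gamma_uuv = 0.000000, Gamma_uvv = 0.000000, Gamma_vuu = 0.000000, Gamma_vuv = 0.000000, Gamma_vvv = 0.485143
  tau = 0.375000: gamma = (-0.437500, -0.179688), gamma' = (-0.500000, 0.375000); Gamma_uuu = 0.000000, Gamma_uuv = 0.000000, Gamma_uvv = 0.000000, Gamma_vuu = 0.000000, Gamma_vuv = 0.000000, Gamma_vvv = 0.490350
  tau = 0.500000: gamma = (-0.500000, -0.125000), gamma' = (-0.500000, 0.500000); Gamma_uuu = 0.000000, Gamma_uuv = 0.000000, Gamma_uvv = 0.000000, Gamma_vuu = 0.000000, Gamma_vuv = 0.000000, Gamma_vvv = 0.495575
  tau = 0.625000: gamma = (-0.562500, -0.054688), gamma' = (-0.500000, 0.625000); Gamma_uuu = 0.000000, Gamma_uuv = 0.000000, Gamma_uvv = 0.000000, Gamma_vuu = 0.000000, Gamma_vuv = 0.000000, Gamma_vvv = 0.499210
  tau = 0.750000: gamma = (-0.625000, 0.031250), gamma' = (-0.500000, 0.750000); Gamma_uuu = 0.000000, Gamma_uuv = 0.000000, Gamma_uvv = 0.000000, Gamma_vuu = 0.000000, Gamma_vuv = 0.000000, Gamma_vvv = 0.499763
  tau = 0.875000: gamma = (-0.687500, 0.132812), gamma' = (-0.500000, 0.875000); Gamma_uuu = 0.000000, Gamma_uuv = 0.000000, Gamma_uvv = 0.000000, Gamma_vuu = 0.000000, Gamma_vuv = 0.000000, Gamma_vvv = 0.496137
  tau = 1.000000: gamma = (-0.750000, 0.250000), gamma' = (-0.500000, 1.000000); Gamma_uuu = 0.000000, Gamma_uuv = 0.000000, Gamma_uvv = 0.000000, Gamma_vuu = 0.000000, Gamma_vuv = 0.000000, Gamma_vvv = 0.487805
step 0: V^u = 0.5000, V^v = 0.1250
step 1: k1 = (0.000000, 0.000000), k2 = (0.000000, -0.007521), k3 = (0.000000, -0.007465), k4 = (0.000000, -0.014934); V <- V + (h/6)(k1 + 2k2 + 2k3 + k4): V^u = 0.5000, V^v = 0.1231
step 2: k1 = (0.000000, -0.014934), k2 = (0.000000, -0.022298), k3 = (0.000000, -0.022129), k4 = (0.000000, -0.029139); V <- V + (h/6)(k1 + 2k2 + 2k3 + k4): V^u = 0.5000, V^v = 0.1176
step 3: k1 = (0.000000, -0.029137), k2 = (0.000000, -0.035553), k3 = (0.000000, -0.035302), k4 = (0.000000, -0.040767); V <- V + (h/6)(k1 + 2k2 + 2k3 + k4): V^u = 0.5000, V^v = 0.1088
step 4: k1 = (0.000000, -0.040771), k2 = (0.000000, -0.045008), k3 = (0.000000, -0.044778), k4 = (0.000000, -0.047599); V <- V + (h/6)(k1 + 2k2 + 2k3 + k4): V^u = 0.5000, V^v = 0.0976

Answer: V^u = 0.5000, V^v = 0.0976


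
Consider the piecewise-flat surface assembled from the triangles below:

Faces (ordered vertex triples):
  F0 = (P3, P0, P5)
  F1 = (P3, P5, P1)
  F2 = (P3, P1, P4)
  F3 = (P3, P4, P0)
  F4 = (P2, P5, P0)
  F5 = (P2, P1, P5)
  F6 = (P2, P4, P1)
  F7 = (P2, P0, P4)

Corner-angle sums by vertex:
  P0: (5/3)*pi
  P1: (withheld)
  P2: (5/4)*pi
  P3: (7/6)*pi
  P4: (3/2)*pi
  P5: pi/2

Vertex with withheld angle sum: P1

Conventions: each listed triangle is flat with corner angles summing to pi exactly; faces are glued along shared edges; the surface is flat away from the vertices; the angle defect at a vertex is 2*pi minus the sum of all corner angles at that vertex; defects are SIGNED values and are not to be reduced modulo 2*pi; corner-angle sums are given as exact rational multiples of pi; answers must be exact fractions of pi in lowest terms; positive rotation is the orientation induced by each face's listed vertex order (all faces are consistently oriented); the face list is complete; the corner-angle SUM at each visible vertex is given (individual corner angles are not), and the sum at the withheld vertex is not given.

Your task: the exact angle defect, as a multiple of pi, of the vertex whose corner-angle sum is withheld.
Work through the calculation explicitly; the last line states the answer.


V = 6, E = 12, F = 8; chi = V - E + F = 2
Gauss-Bonnet: total defect = 2*pi*chi = 4*pi; visible defects sum to (47/12)*pi

Answer: defect(P1) = pi/12


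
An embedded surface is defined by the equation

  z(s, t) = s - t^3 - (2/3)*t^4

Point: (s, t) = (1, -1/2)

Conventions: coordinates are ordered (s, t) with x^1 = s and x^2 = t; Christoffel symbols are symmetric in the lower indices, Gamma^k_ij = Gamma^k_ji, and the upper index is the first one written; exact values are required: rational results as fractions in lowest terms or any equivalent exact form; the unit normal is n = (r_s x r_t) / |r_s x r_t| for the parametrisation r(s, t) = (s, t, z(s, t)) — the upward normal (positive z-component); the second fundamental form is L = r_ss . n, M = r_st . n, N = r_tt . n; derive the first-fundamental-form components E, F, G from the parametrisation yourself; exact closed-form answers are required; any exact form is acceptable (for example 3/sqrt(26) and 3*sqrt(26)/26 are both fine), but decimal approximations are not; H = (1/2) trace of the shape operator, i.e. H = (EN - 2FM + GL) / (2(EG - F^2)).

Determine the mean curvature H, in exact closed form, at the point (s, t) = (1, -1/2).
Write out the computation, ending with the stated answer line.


z_s = 1, z_t = -5/12, z_ss = 0, z_st = 0, z_tt = 1
E = 2, F = -5/12, G = 169/144; answer radicand W^2 = 313/144
unnormalised second-form numerators: l = 0, m = 0, n = 1; L = l/sqrt(313/144), and similarly M = m/sqrt(W^2), N = n/sqrt(W^2)
H = (E*n - 2*F*m + G*l) / (2*(EG - F^2)*sqrt(W^2)); E*n - 2*F*m + G*l = 2, EG - F^2 = 313/144, so H = (144/313)/sqrt(313/144)

Answer: H = 1728*sqrt(313)/97969


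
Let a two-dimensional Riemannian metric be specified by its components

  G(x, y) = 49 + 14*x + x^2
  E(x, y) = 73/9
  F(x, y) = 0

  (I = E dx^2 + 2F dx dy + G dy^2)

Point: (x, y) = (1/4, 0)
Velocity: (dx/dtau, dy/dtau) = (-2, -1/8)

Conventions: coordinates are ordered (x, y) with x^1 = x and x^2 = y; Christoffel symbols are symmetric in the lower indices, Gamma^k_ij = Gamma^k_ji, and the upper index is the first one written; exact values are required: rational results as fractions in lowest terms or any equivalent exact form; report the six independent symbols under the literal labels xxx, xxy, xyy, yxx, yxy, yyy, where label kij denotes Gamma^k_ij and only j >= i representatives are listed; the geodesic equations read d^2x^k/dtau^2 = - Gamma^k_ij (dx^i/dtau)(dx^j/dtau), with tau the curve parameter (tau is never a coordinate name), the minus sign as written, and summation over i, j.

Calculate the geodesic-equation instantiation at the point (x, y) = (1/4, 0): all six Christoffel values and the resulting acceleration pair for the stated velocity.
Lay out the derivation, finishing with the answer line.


E = 73/9, F = 0, G = 841/16 at the point
E_x = 0, E_y = 0, F_x = 0, F_y = 0, G_x = 29/2, G_y = 0
EG - F^2 = 61393/144;  g^inv = (144/61393) * [[841/16, 0], [0, 73/9]]
first-kind symbols [ij,l] = (1/2)(d_i g_jl + d_j g_il - d_l g_ij): [xx,x] = E_x/2 = 0, [xx,y] = F_x - E_y/2 = 0, [xy,x] = E_y/2 = 0, [xy,y] = G_x/2 = 29/4, [yy,x] = F_y - G_x/2 = -29/4, [yy,y] = G_y/2 = 0
Gamma^x_ij = (G*[ij,x] - F*[ij,y])/(EG - F^2), Gamma^y_ij = (E*[ij,y] - F*[ij,x])/(EG - F^2)
Gamma_xxx = 0, Gamma_xxy = 0, Gamma_xyy = -261/292, Gamma_yxx = 0, Gamma_yxy = 4/29, Gamma_yyy = 0
d^2x/dtau^2 = -(Gamma_xxx*(-2)^2 + 2*Gamma_xxy*(-2)*(-1/8) + Gamma_xyy*(-1/8)^2) = 261/18688
d^2y/dtau^2 = -(Gamma_yxx*(-2)^2 + 2*Gamma_yxy*(-2)*(-1/8) + Gamma_yyy*(-1/8)^2) = -2/29

Answer: Gamma_xxx = 0, Gamma_xxy = 0, Gamma_xyy = -261/292, Gamma_yxx = 0, Gamma_yxy = 4/29, Gamma_yyy = 0; accelerations (d^2x/dtau^2, d^2y/dtau^2) = (261/18688, -2/29)


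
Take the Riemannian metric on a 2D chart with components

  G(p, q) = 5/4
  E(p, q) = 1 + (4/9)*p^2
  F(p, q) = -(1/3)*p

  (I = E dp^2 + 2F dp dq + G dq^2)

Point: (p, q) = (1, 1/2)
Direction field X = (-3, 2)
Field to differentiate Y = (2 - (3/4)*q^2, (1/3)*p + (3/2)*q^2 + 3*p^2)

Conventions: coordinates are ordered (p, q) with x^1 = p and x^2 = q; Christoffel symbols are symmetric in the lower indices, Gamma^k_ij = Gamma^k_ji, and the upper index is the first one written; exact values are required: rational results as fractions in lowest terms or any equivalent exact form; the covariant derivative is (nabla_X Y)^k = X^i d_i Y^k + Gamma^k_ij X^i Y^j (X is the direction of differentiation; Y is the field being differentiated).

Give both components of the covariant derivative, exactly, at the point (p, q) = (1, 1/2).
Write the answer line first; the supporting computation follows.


Answer: (nabla_X Y)^p = -357/122, (nabla_X Y)^q = -3643/244

E = 13/9, F = -1/3, G = 5/4 at the point
E_p = 8/9, E_q = 0, F_p = -1/3, F_q = 0, G_p = 0, G_q = 0
EG - F^2 = 61/36;  g^inv = (36/61) * [[5/4, 1/3], [1/3, 13/9]]
first-kind symbols [ij,l] = (1/2)(d_i g_jl + d_j g_il - d_l g_ij): [pp,p] = E_p/2 = 4/9, [pp,q] = F_p - E_q/2 = -1/3, [pq,p] = E_q/2 = 0, [pq,q] = G_p/2 = 0, [qq,p] = F_q - G_p/2 = 0, [qq,q] = G_q/2 = 0
Gamma^p_ij = (G*[ij,p] - F*[ij,q])/(EG - F^2), Gamma^q_ij = (E*[ij,q] - F*[ij,p])/(EG - F^2)
Gamma_ppp = 16/61, Gamma_ppq = 0, Gamma_pqq = 0, Gamma_qpp = -12/61, Gamma_qpq = 0, Gamma_qqq = 0
X = (-3, 2), Y = (29/16, 89/24) at the point


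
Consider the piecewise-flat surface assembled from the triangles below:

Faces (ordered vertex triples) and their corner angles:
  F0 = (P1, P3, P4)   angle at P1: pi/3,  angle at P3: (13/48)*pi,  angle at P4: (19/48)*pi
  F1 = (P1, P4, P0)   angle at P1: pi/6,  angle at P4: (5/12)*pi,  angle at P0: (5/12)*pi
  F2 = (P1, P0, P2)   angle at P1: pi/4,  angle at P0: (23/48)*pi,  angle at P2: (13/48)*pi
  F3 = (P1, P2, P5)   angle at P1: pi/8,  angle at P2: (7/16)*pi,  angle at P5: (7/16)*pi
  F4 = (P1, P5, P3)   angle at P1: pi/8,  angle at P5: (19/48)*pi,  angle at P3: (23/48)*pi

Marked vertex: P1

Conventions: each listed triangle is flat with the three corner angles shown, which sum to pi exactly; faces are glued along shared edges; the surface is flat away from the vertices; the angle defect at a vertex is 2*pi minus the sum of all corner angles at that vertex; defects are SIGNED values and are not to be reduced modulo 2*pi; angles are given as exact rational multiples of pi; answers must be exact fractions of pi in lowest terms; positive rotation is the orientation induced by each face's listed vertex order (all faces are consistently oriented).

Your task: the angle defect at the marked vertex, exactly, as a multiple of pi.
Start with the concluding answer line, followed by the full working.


Answer: defect(P1) = pi

Sum of corner angles at P1: pi
defect = 2*pi - pi


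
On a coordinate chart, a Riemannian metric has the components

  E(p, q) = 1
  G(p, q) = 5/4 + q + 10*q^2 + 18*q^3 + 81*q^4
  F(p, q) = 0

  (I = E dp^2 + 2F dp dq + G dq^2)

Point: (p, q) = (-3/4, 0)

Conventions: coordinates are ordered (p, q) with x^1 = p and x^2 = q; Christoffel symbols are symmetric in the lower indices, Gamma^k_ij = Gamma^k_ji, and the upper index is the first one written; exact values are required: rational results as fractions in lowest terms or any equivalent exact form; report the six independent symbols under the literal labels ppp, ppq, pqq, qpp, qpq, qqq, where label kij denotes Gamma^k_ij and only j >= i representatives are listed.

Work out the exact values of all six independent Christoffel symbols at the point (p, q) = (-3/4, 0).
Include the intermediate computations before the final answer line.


E = 1, F = 0, G = 5/4 at the point
E_p = 0, E_q = 0, F_p = 0, F_q = 0, G_p = 0, G_q = 1
EG - F^2 = 5/4;  g^inv = (4/5) * [[5/4, 0], [0, 1]]
first-kind symbols [ij,l] = (1/2)(d_i g_jl + d_j g_il - d_l g_ij): [pp,p] = E_p/2 = 0, [pp,q] = F_p - E_q/2 = 0, [pq,p] = E_q/2 = 0, [pq,q] = G_p/2 = 0, [qq,p] = F_q - G_p/2 = 0, [qq,q] = G_q/2 = 1/2
Gamma^p_ij = (G*[ij,p] - F*[ij,q])/(EG - F^2), Gamma^q_ij = (E*[ij,q] - F*[ij,p])/(EG - F^2)

Answer: Gamma_ppp = 0, Gamma_ppq = 0, Gamma_pqq = 0, Gamma_qpp = 0, Gamma_qpq = 0, Gamma_qqq = 2/5


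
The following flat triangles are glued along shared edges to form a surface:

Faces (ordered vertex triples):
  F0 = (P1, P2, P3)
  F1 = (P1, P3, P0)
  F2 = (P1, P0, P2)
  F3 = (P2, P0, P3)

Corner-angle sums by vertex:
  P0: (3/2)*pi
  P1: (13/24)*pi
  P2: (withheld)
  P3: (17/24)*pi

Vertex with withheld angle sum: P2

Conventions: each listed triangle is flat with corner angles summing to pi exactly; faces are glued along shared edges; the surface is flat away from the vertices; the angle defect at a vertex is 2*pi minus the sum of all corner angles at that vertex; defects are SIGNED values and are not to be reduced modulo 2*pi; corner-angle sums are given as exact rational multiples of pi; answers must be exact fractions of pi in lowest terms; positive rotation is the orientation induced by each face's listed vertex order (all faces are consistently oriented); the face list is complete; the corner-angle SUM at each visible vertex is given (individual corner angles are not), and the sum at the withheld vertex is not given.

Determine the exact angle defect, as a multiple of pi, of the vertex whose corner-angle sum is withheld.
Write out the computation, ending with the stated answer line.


V = 4, E = 6, F = 4; chi = V - E + F = 2
Gauss-Bonnet: total defect = 2*pi*chi = 4*pi; visible defects sum to (13/4)*pi

Answer: defect(P2) = (3/4)*pi


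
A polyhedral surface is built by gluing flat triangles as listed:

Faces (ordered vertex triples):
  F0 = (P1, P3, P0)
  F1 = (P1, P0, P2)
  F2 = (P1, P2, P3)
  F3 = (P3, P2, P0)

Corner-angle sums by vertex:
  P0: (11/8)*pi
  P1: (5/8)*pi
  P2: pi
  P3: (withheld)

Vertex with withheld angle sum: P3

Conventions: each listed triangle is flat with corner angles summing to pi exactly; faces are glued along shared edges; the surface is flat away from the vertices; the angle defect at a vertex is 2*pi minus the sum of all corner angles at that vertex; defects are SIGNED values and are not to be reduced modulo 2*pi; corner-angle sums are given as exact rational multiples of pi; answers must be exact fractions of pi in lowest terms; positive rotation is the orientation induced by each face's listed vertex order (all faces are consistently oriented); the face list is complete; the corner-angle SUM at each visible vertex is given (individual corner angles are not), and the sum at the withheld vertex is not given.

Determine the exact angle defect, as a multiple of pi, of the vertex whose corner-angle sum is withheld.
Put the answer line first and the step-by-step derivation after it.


Answer: defect(P3) = pi

V = 4, E = 6, F = 4; chi = V - E + F = 2
Gauss-Bonnet: total defect = 2*pi*chi = 4*pi; visible defects sum to 3*pi
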